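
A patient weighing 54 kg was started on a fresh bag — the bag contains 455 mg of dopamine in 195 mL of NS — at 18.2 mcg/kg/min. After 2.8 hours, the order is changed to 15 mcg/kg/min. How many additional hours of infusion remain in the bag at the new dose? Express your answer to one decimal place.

Initial rate:
Dose = 18.2 mcg/kg/min × 54 kg = 982.8 mcg/min
982.8 mcg/min × 60 min/hr = 58968 mcg/hr
Concentration = 455 mg ÷ 195 mL = 2.333333 mg/mL = 2333.333 mcg/mL
Rate = 58968 mcg/hr ÷ 2333.333 mcg/mL = 25.272 mL/hr
Volume infused so far = 25.272 mL/hr × 2.8 hr = 70.7616 mL
Volume remaining = 195 − 70.7616 = 124.2384 mL
New rate:
Dose = 15 mcg/kg/min × 54 kg = 810 mcg/min
810 mcg/min × 60 min/hr = 48600 mcg/hr
Rate = 48600 mcg/hr ÷ 2333.333 mcg/mL = 20.82857 mL/hr
Time remaining = 124.2384 mL ÷ 20.82857 mL/hr = 5.964807 hr

6.0 hours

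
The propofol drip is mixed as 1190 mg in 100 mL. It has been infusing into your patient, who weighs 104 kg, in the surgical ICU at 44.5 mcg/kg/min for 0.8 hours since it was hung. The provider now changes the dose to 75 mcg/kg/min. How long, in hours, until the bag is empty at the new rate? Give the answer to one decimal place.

2.1 hours

Initial rate:
Dose = 44.5 mcg/kg/min × 104 kg = 4628 mcg/min
4628 mcg/min × 60 min/hr = 277680 mcg/hr
Concentration = 1190 mg ÷ 100 mL = 11.9 mg/mL = 11900 mcg/mL
Rate = 277680 mcg/hr ÷ 11900 mcg/mL = 23.33445 mL/hr
Volume infused so far = 23.33445 mL/hr × 0.8 hr = 18.66756 mL
Volume remaining = 100 − 18.66756 = 81.33244 mL
New rate:
Dose = 75 mcg/kg/min × 104 kg = 7800 mcg/min
7800 mcg/min × 60 min/hr = 468000 mcg/hr
Rate = 468000 mcg/hr ÷ 11900 mcg/mL = 39.32773 mL/hr
Time remaining = 81.33244 mL ÷ 39.32773 mL/hr = 2.068068 hr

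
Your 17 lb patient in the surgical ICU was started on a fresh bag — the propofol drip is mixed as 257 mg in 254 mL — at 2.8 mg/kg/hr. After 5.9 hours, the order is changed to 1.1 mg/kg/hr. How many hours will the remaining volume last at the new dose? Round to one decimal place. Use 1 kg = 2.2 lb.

Initial rate:
Weight = 17 lb ÷ 2.2 lb/kg = 7.727273 kg
Dose = 2.8 mg/kg/hr × 7.727273 kg = 21.63636 mg/hr
Concentration = 257 mg ÷ 254 mL = 1.011811 mg/mL
Rate = 21.63636 mg/hr ÷ 1.011811 mg/mL = 21.3838 mL/hr
Volume infused so far = 21.3838 mL/hr × 5.9 hr = 126.1644 mL
Volume remaining = 254 − 126.1644 = 127.8356 mL
New rate:
Dose = 1.1 mg/kg/hr × 7.727273 kg = 8.5 mg/hr
Rate = 8.5 mg/hr ÷ 1.011811 mg/mL = 8.400778 mL/hr
Time remaining = 127.8356 mL ÷ 8.400778 mL/hr = 15.21711 hr

15.2 hours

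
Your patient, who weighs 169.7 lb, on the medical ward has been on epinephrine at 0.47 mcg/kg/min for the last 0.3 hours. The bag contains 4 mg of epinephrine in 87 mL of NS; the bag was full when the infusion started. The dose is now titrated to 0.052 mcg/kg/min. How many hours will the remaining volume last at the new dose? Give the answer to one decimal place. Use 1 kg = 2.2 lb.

13.9 hours

Initial rate:
Weight = 169.7 lb ÷ 2.2 lb/kg = 77.13636 kg
Dose = 0.47 mcg/kg/min × 77.13636 kg = 36.25409 mcg/min
36.25409 mcg/min × 60 min/hr = 2175.245 mcg/hr
Concentration = 4 mg ÷ 87 mL = 0.04597701 mg/mL = 45.97701 mcg/mL
Rate = 2175.245 mcg/hr ÷ 45.97701 mcg/mL = 47.31159 mL/hr
Volume infused so far = 47.31159 mL/hr × 0.3 hr = 14.19348 mL
Volume remaining = 87 − 14.19348 = 72.80652 mL
New rate:
Dose = 0.052 mcg/kg/min × 77.13636 kg = 4.011091 mcg/min
4.011091 mcg/min × 60 min/hr = 240.6655 mcg/hr
Rate = 240.6655 mcg/hr ÷ 45.97701 mcg/mL = 5.234474 mL/hr
Time remaining = 72.80652 mL ÷ 5.234474 mL/hr = 13.90904 hr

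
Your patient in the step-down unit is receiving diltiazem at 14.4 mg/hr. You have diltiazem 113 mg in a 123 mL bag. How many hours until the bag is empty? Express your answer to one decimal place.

Concentration = 113 mg ÷ 123 mL = 0.9186992 mg/mL
Rate = 14.4 mg/hr ÷ 0.9186992 mg/mL = 15.67434 mL/hr
Duration = 123 mL ÷ 15.67434 mL/hr = 7.847222 hr

7.8 hours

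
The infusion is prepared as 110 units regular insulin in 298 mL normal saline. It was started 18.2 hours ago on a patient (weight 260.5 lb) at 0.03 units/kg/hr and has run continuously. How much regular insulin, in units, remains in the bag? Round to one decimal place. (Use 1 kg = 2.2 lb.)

45.3 units

Weight = 260.5 lb ÷ 2.2 lb/kg = 118.4091 kg
Dose = 0.03 units/kg/hr × 118.4091 kg = 3.552273 units/hr
Concentration = 110 units ÷ 298 mL = 0.3691275 units/mL
Rate = 3.552273 units/hr ÷ 0.3691275 units/mL = 9.62343 mL/hr
Volume infused = 9.62343 mL/hr × 18.2 hr = 175.1464 mL
Volume remaining = 298 − 175.1464 = 122.8536 mL
Drug remaining = 122.8536 mL × 0.3691275 units/mL = 45.34864 units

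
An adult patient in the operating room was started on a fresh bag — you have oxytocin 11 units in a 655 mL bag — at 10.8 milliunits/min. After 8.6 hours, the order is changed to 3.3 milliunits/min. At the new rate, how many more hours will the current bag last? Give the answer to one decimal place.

Initial rate:
10.8 milliunits/min × 60 min/hr = 648 milliunits/hr
Concentration = 11 units ÷ 655 mL = 0.01679389 units/mL = 16.79389 milliunits/mL
Rate = 648 milliunits/hr ÷ 16.79389 milliunits/mL = 38.58545 mL/hr
Volume infused so far = 38.58545 mL/hr × 8.6 hr = 331.8349 mL
Volume remaining = 655 − 331.8349 = 323.1651 mL
New rate:
3.3 milliunits/min × 60 min/hr = 198 milliunits/hr
Rate = 198 milliunits/hr ÷ 16.79389 milliunits/mL = 11.79 mL/hr
Time remaining = 323.1651 mL ÷ 11.79 mL/hr = 27.4101 hr

27.4 hours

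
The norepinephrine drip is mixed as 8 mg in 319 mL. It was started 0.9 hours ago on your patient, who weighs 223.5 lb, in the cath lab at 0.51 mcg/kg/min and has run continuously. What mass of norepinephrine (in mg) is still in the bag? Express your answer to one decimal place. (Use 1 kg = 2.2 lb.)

5.2 mg

Weight = 223.5 lb ÷ 2.2 lb/kg = 101.5909 kg
Dose = 0.51 mcg/kg/min × 101.5909 kg = 51.81136 mcg/min
51.81136 mcg/min × 60 min/hr = 3108.682 mcg/hr
Concentration = 8 mg ÷ 319 mL = 0.02507837 mg/mL = 25.07837 mcg/mL
Rate = 3108.682 mcg/hr ÷ 25.07837 mcg/mL = 123.9587 mL/hr
Volume infused = 123.9587 mL/hr × 0.9 hr = 111.5628 mL
Volume remaining = 319 − 111.5628 = 207.4372 mL
Drug remaining = 207.4372 mL × 25.07837 mcg/mL = 5202.186 mcg = 5.202186 mg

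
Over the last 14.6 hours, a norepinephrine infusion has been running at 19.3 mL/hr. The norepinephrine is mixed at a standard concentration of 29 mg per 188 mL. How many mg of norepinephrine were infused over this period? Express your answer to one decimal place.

43.5 mg

Concentration = 29 mg ÷ 188 mL = 0.1542553 mg/mL = 154.2553 mcg/mL
Drug rate = 19.3 mL/hr × 154.2553 mcg/mL = 2977.128 mcg/hr
Total = 2977.128 mcg/hr × 14.6 hr = 43466.06 mcg = 43.46606 mg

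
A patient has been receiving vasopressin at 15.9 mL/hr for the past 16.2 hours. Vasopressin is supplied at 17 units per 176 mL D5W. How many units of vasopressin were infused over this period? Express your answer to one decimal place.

Concentration = 17 units ÷ 176 mL = 0.09659091 units/mL
Drug rate = 15.9 mL/hr × 0.09659091 units/mL = 1.535795 units/hr
Total = 1.535795 units/hr × 16.2 hr = 24.87989 units

24.9 units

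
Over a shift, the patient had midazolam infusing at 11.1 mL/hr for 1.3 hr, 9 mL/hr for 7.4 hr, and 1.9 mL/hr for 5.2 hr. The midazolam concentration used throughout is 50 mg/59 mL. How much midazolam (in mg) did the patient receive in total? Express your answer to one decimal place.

Concentration = 50 mg ÷ 59 mL = 0.8474576 mg/mL
Stage 1: 11.1 mL/hr × 1.3 hr = 14.43 mL → 14.43 mL × 0.8474576 mg/mL = 12.22881 mg
Stage 2: 9 mL/hr × 7.4 hr = 66.6 mL → 66.6 mL × 0.8474576 mg/mL = 56.44068 mg
Stage 3: 1.9 mL/hr × 5.2 hr = 9.88 mL → 9.88 mL × 0.8474576 mg/mL = 8.372881 mg
Total = 12.22881 + 56.44068 + 8.372881 = 77.04237 mg

77.0 mg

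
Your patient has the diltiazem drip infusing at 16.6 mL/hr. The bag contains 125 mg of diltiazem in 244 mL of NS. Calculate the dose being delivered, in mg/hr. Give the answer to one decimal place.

8.5 mg/hr

Concentration = 125 mg ÷ 244 mL = 0.5122951 mg/mL
Drug rate = 16.6 mL/hr × 0.5122951 mg/mL = 8.504098 mg/hr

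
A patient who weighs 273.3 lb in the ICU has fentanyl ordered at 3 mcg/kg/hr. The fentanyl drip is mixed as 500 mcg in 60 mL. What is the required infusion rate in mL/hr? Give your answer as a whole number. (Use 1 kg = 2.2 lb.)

45 mL/hr

Weight = 273.3 lb ÷ 2.2 lb/kg = 124.2273 kg
Dose = 3 mcg/kg/hr × 124.2273 kg = 372.6818 mcg/hr
Concentration = 500 mcg ÷ 60 mL = 8.333333 mcg/mL
Rate = 372.6818 mcg/hr ÷ 8.333333 mcg/mL = 44.72182 mL/hr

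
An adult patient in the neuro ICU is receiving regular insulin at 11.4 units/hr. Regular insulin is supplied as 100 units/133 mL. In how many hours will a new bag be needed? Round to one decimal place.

Concentration = 100 units ÷ 133 mL = 0.7518797 units/mL
Rate = 11.4 units/hr ÷ 0.7518797 units/mL = 15.162 mL/hr
Duration = 133 mL ÷ 15.162 mL/hr = 8.77193 hr

8.8 hours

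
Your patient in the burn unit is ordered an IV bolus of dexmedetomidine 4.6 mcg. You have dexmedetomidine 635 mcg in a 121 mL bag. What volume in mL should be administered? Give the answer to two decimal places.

0.88 mL

Concentration = 635 mcg ÷ 121 mL = 5.247934 mcg/mL
Volume = 4.6 mcg ÷ 5.247934 mcg/mL = 0.8765354 mL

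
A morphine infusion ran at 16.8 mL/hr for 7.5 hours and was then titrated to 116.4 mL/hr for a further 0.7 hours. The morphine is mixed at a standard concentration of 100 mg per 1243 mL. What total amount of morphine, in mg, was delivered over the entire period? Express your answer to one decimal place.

16.7 mg

Concentration = 100 mg ÷ 1243 mL = 0.08045052 mg/mL
Stage 1: 16.8 mL/hr × 7.5 hr = 126 mL → 126 mL × 0.08045052 mg/mL = 10.13677 mg
Stage 2: 116.4 mL/hr × 0.7 hr = 81.48 mL → 81.48 mL × 0.08045052 mg/mL = 6.555109 mg
Total = 10.13677 + 6.555109 = 16.69187 mg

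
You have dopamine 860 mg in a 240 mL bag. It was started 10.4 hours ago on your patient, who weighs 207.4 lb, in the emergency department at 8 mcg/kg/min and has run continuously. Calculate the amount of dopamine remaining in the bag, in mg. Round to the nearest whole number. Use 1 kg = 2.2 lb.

389 mg

Weight = 207.4 lb ÷ 2.2 lb/kg = 94.27273 kg
Dose = 8 mcg/kg/min × 94.27273 kg = 754.1818 mcg/min
754.1818 mcg/min × 60 min/hr = 45250.91 mcg/hr
Concentration = 860 mg ÷ 240 mL = 3.583333 mg/mL = 3583.333 mcg/mL
Rate = 45250.91 mcg/hr ÷ 3583.333 mcg/mL = 12.62816 mL/hr
Volume infused = 12.62816 mL/hr × 10.4 hr = 131.3329 mL
Volume remaining = 240 − 131.3329 = 108.6671 mL
Drug remaining = 108.6671 mL × 3583.333 mcg/mL = 389390.5 mcg = 389.3905 mg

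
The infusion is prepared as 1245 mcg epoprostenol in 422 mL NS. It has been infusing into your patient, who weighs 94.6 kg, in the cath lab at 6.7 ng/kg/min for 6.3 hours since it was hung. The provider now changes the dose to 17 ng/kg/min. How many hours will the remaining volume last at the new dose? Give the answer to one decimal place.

Initial rate:
Dose = 6.7 ng/kg/min × 94.6 kg = 633.82 ng/min
633.82 ng/min × 60 min/hr = 38029.2 ng/hr
Concentration = 1245 mcg ÷ 422 mL = 2.950237 mcg/mL = 2950.237 ng/mL
Rate = 38029.2 ng/hr ÷ 2950.237 ng/mL = 12.89022 mL/hr
Volume infused so far = 12.89022 mL/hr × 6.3 hr = 81.20838 mL
Volume remaining = 422 − 81.20838 = 340.7916 mL
New rate:
Dose = 17 ng/kg/min × 94.6 kg = 1608.2 ng/min
1608.2 ng/min × 60 min/hr = 96492 ng/hr
Rate = 96492 ng/hr ÷ 2950.237 ng/mL = 32.70653 mL/hr
Time remaining = 340.7916 mL ÷ 32.70653 mL/hr = 10.41968 hr

10.4 hours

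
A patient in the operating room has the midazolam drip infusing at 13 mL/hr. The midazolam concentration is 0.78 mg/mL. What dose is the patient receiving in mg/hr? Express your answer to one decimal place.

Drug rate = 13 mL/hr × 0.78 mg/mL = 10.14 mg/hr

10.1 mg/hr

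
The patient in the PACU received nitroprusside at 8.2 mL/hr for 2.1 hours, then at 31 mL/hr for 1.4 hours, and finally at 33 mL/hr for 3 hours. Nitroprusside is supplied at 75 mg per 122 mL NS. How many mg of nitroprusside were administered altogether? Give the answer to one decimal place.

98.1 mg

Concentration = 75 mg ÷ 122 mL = 0.6147541 mg/mL
Stage 1: 8.2 mL/hr × 2.1 hr = 17.22 mL → 17.22 mL × 0.6147541 mg/mL = 10.58607 mg
Stage 2: 31 mL/hr × 1.4 hr = 43.4 mL → 43.4 mL × 0.6147541 mg/mL = 26.68033 mg
Stage 3: 33 mL/hr × 3 hr = 99 mL → 99 mL × 0.6147541 mg/mL = 60.86066 mg
Total = 10.58607 + 26.68033 + 60.86066 = 98.12705 mg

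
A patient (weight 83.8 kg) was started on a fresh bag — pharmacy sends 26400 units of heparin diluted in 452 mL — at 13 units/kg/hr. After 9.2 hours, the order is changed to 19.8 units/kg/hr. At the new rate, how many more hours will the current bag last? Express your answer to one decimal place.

Initial rate:
Dose = 13 units/kg/hr × 83.8 kg = 1089.4 units/hr
Concentration = 26400 units ÷ 452 mL = 58.40708 units/mL
Rate = 1089.4 units/hr ÷ 58.40708 units/mL = 18.65185 mL/hr
Volume infused so far = 18.65185 mL/hr × 9.2 hr = 171.597 mL
Volume remaining = 452 − 171.597 = 280.403 mL
New rate:
Dose = 19.8 units/kg/hr × 83.8 kg = 1659.24 units/hr
Rate = 1659.24 units/hr ÷ 58.40708 units/mL = 28.4082 mL/hr
Time remaining = 280.403 mL ÷ 28.4082 mL/hr = 9.870495 hr

9.9 hours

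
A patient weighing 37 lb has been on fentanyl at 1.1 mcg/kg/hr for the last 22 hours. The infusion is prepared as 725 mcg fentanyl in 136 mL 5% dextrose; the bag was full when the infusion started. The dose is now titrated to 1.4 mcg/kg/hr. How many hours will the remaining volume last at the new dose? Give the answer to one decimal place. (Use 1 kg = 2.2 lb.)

13.5 hours

Initial rate:
Weight = 37 lb ÷ 2.2 lb/kg = 16.81818 kg
Dose = 1.1 mcg/kg/hr × 16.81818 kg = 18.5 mcg/hr
Concentration = 725 mcg ÷ 136 mL = 5.330882 mcg/mL
Rate = 18.5 mcg/hr ÷ 5.330882 mcg/mL = 3.470345 mL/hr
Volume infused so far = 3.470345 mL/hr × 22 hr = 76.34759 mL
Volume remaining = 136 − 76.34759 = 59.65241 mL
New rate:
Dose = 1.4 mcg/kg/hr × 16.81818 kg = 23.54545 mcg/hr
Rate = 23.54545 mcg/hr ÷ 5.330882 mcg/mL = 4.416803 mL/hr
Time remaining = 59.65241 mL ÷ 4.416803 mL/hr = 13.50579 hr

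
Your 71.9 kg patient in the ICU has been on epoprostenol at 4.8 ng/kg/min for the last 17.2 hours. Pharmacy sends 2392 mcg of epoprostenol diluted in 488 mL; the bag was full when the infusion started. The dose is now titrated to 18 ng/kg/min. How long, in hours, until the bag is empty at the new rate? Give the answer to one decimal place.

26.2 hours

Initial rate:
Dose = 4.8 ng/kg/min × 71.9 kg = 345.12 ng/min
345.12 ng/min × 60 min/hr = 20707.2 ng/hr
Concentration = 2392 mcg ÷ 488 mL = 4.901639 mcg/mL = 4901.639 ng/mL
Rate = 20707.2 ng/hr ÷ 4901.639 ng/mL = 4.224546 mL/hr
Volume infused so far = 4.224546 mL/hr × 17.2 hr = 72.66219 mL
Volume remaining = 488 − 72.66219 = 415.3378 mL
New rate:
Dose = 18 ng/kg/min × 71.9 kg = 1294.2 ng/min
1294.2 ng/min × 60 min/hr = 77652 ng/hr
Rate = 77652 ng/hr ÷ 4901.639 ng/mL = 15.84205 mL/hr
Time remaining = 415.3378 mL ÷ 15.84205 mL/hr = 26.21743 hr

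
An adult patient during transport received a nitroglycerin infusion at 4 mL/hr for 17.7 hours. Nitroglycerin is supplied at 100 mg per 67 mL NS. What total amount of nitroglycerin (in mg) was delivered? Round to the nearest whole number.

106 mg

Concentration = 100 mg ÷ 67 mL = 1.492537 mg/mL = 1492.537 mcg/mL
Drug rate = 4 mL/hr × 1492.537 mcg/mL = 5970.149 mcg/hr
Total = 5970.149 mcg/hr × 17.7 hr = 105671.6 mcg = 105.6716 mg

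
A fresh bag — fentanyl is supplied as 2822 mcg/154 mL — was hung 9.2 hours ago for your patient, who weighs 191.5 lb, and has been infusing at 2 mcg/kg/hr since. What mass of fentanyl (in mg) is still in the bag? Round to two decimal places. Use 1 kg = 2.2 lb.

1.22 mg

Weight = 191.5 lb ÷ 2.2 lb/kg = 87.04545 kg
Dose = 2 mcg/kg/hr × 87.04545 kg = 174.0909 mcg/hr
Concentration = 2822 mcg ÷ 154 mL = 18.32468 mcg/mL
Rate = 174.0909 mcg/hr ÷ 18.32468 mcg/mL = 9.500354 mL/hr
Volume infused = 9.500354 mL/hr × 9.2 hr = 87.40326 mL
Volume remaining = 154 − 87.40326 = 66.59674 mL
Drug remaining = 66.59674 mL × 18.32468 mcg/mL = 1220.364 mcg = 1.220364 mg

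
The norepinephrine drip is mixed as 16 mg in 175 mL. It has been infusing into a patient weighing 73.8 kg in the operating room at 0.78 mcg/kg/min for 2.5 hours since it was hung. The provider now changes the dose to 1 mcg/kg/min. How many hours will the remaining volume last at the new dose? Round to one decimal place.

1.7 hours

Initial rate:
Dose = 0.78 mcg/kg/min × 73.8 kg = 57.564 mcg/min
57.564 mcg/min × 60 min/hr = 3453.84 mcg/hr
Concentration = 16 mg ÷ 175 mL = 0.09142857 mg/mL = 91.42857 mcg/mL
Rate = 3453.84 mcg/hr ÷ 91.42857 mcg/mL = 37.77638 mL/hr
Volume infused so far = 37.77638 mL/hr × 2.5 hr = 94.44094 mL
Volume remaining = 175 − 94.44094 = 80.55906 mL
New rate:
Dose = 1 mcg/kg/min × 73.8 kg = 73.8 mcg/min
73.8 mcg/min × 60 min/hr = 4428 mcg/hr
Rate = 4428 mcg/hr ÷ 91.42857 mcg/mL = 48.43125 mL/hr
Time remaining = 80.55906 mL ÷ 48.43125 mL/hr = 1.663369 hr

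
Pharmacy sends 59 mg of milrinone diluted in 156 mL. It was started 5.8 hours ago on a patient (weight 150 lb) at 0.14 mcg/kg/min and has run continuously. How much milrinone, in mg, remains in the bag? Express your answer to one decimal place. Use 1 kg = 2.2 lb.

55.7 mg

Weight = 150 lb ÷ 2.2 lb/kg = 68.18182 kg
Dose = 0.14 mcg/kg/min × 68.18182 kg = 9.545455 mcg/min
9.545455 mcg/min × 60 min/hr = 572.7273 mcg/hr
Concentration = 59 mg ÷ 156 mL = 0.3782051 mg/mL = 378.2051 mcg/mL
Rate = 572.7273 mcg/hr ÷ 378.2051 mcg/mL = 1.51433 mL/hr
Volume infused = 1.51433 mL/hr × 5.8 hr = 8.783112 mL
Volume remaining = 156 − 8.783112 = 147.2169 mL
Drug remaining = 147.2169 mL × 378.2051 mcg/mL = 55678.18 mcg = 55.67818 mg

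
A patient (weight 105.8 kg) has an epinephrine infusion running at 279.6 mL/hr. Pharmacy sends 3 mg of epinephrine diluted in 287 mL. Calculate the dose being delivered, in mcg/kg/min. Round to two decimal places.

0.46 mcg/kg/min

Concentration = 3 mg ÷ 287 mL = 0.01045296 mg/mL = 10.45296 mcg/mL
Drug rate = 279.6 mL/hr × 10.45296 mcg/mL = 2922.648 mcg/hr
2922.648 mcg/hr ÷ 60 min/hr = 48.7108 mcg/min
48.7108 mcg/min ÷ 105.8 kg = 0.4604046 mcg/kg/min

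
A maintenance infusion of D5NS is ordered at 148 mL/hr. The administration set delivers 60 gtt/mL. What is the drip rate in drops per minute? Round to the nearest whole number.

148 gtt/min

148 mL/hr ÷ 60 min/hr = 2.466667 mL/min
2.466667 mL/min × 60 gtt/mL = 148 gtt/min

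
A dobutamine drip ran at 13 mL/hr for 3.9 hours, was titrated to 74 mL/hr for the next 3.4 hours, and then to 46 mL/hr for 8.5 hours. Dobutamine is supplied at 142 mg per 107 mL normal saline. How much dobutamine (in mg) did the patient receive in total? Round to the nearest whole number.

Concentration = 142 mg ÷ 107 mL = 1.327103 mg/mL
Stage 1: 13 mL/hr × 3.9 hr = 50.7 mL → 50.7 mL × 1.327103 mg/mL = 67.28411 mg
Stage 2: 74 mL/hr × 3.4 hr = 251.6 mL → 251.6 mL × 1.327103 mg/mL = 333.8991 mg
Stage 3: 46 mL/hr × 8.5 hr = 391 mL → 391 mL × 1.327103 mg/mL = 518.8972 mg
Total = 67.28411 + 333.8991 + 518.8972 = 920.0804 mg

920 mg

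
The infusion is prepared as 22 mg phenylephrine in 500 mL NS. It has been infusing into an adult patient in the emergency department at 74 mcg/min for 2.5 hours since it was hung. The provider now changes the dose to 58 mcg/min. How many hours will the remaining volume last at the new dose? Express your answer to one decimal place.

Initial rate:
74 mcg/min × 60 min/hr = 4440 mcg/hr
Concentration = 22 mg ÷ 500 mL = 0.044 mg/mL = 44 mcg/mL
Rate = 4440 mcg/hr ÷ 44 mcg/mL = 100.9091 mL/hr
Volume infused so far = 100.9091 mL/hr × 2.5 hr = 252.2727 mL
Volume remaining = 500 − 252.2727 = 247.7273 mL
New rate:
58 mcg/min × 60 min/hr = 3480 mcg/hr
Rate = 3480 mcg/hr ÷ 44 mcg/mL = 79.09091 mL/hr
Time remaining = 247.7273 mL ÷ 79.09091 mL/hr = 3.132184 hr

3.1 hours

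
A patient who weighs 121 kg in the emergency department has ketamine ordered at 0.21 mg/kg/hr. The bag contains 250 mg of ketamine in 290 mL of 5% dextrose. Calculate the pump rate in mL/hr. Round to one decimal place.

Dose = 0.21 mg/kg/hr × 121 kg = 25.41 mg/hr
Concentration = 250 mg ÷ 290 mL = 0.862069 mg/mL
Rate = 25.41 mg/hr ÷ 0.862069 mg/mL = 29.4756 mL/hr

29.5 mL/hr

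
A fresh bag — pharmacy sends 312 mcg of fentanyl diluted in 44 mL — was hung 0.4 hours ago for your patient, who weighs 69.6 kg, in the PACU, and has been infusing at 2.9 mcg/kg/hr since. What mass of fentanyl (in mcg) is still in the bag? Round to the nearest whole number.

231 mcg

Dose = 2.9 mcg/kg/hr × 69.6 kg = 201.84 mcg/hr
Concentration = 312 mcg ÷ 44 mL = 7.090909 mcg/mL
Rate = 201.84 mcg/hr ÷ 7.090909 mcg/mL = 28.46462 mL/hr
Volume infused = 28.46462 mL/hr × 0.4 hr = 11.38585 mL
Volume remaining = 44 − 11.38585 = 32.61415 mL
Drug remaining = 32.61415 mL × 7.090909 mcg/mL = 231.264 mcg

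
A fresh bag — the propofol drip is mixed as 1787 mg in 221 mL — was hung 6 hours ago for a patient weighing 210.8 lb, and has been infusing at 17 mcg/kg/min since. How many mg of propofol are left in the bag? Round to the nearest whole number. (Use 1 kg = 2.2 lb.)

1201 mg

Weight = 210.8 lb ÷ 2.2 lb/kg = 95.81818 kg
Dose = 17 mcg/kg/min × 95.81818 kg = 1628.909 mcg/min
1628.909 mcg/min × 60 min/hr = 97734.55 mcg/hr
Concentration = 1787 mg ÷ 221 mL = 8.085973 mg/mL = 8085.973 mcg/mL
Rate = 97734.55 mcg/hr ÷ 8085.973 mcg/mL = 12.08692 mL/hr
Volume infused = 12.08692 mL/hr × 6 hr = 72.52155 mL
Volume remaining = 221 − 72.52155 = 148.4785 mL
Drug remaining = 148.4785 mL × 8085.973 mcg/mL = 1200593 mcg = 1200.593 mg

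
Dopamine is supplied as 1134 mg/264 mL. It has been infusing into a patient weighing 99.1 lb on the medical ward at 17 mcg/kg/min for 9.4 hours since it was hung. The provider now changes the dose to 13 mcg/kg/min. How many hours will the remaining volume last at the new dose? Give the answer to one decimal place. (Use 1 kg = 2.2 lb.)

Initial rate:
Weight = 99.1 lb ÷ 2.2 lb/kg = 45.04545 kg
Dose = 17 mcg/kg/min × 45.04545 kg = 765.7727 mcg/min
765.7727 mcg/min × 60 min/hr = 45946.36 mcg/hr
Concentration = 1134 mg ÷ 264 mL = 4.295455 mg/mL = 4295.455 mcg/mL
Rate = 45946.36 mcg/hr ÷ 4295.455 mcg/mL = 10.69651 mL/hr
Volume infused so far = 10.69651 mL/hr × 9.4 hr = 100.5472 mL
Volume remaining = 264 − 100.5472 = 163.4528 mL
New rate:
Dose = 13 mcg/kg/min × 45.04545 kg = 585.5909 mcg/min
585.5909 mcg/min × 60 min/hr = 35135.45 mcg/hr
Rate = 35135.45 mcg/hr ÷ 4295.455 mcg/mL = 8.179683 mL/hr
Time remaining = 163.4528 mL ÷ 8.179683 mL/hr = 19.98278 hr

20.0 hours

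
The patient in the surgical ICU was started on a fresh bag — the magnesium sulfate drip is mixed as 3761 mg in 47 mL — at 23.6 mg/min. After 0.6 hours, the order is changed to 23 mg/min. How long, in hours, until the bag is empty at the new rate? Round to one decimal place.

Initial rate:
23.6 mg/min × 60 min/hr = 1416 mg/hr
Concentration = 3761 mg ÷ 47 mL = 80.02128 mg/mL
Rate = 1416 mg/hr ÷ 80.02128 mg/mL = 17.69529 mL/hr
Volume infused so far = 17.69529 mL/hr × 0.6 hr = 10.61718 mL
Volume remaining = 47 − 10.61718 = 36.38282 mL
New rate:
23 mg/min × 60 min/hr = 1380 mg/hr
Rate = 1380 mg/hr ÷ 80.02128 mg/mL = 17.24541 mL/hr
Time remaining = 36.38282 mL ÷ 17.24541 mL/hr = 2.10971 hr

2.1 hours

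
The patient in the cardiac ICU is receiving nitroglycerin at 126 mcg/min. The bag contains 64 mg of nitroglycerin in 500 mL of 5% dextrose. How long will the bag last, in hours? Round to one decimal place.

8.5 hours

126 mcg/min × 60 min/hr = 7560 mcg/hr
Concentration = 64 mg ÷ 500 mL = 0.128 mg/mL = 128 mcg/mL
Rate = 7560 mcg/hr ÷ 128 mcg/mL = 59.0625 mL/hr
Duration = 500 mL ÷ 59.0625 mL/hr = 8.465608 hr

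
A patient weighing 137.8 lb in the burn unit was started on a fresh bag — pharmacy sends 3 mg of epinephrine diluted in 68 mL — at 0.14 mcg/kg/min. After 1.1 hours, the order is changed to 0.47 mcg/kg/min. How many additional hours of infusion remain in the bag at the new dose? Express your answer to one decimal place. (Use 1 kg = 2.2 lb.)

1.4 hours

Initial rate:
Weight = 137.8 lb ÷ 2.2 lb/kg = 62.63636 kg
Dose = 0.14 mcg/kg/min × 62.63636 kg = 8.769091 mcg/min
8.769091 mcg/min × 60 min/hr = 526.1455 mcg/hr
Concentration = 3 mg ÷ 68 mL = 0.04411765 mg/mL = 44.11765 mcg/mL
Rate = 526.1455 mcg/hr ÷ 44.11765 mcg/mL = 11.92596 mL/hr
Volume infused so far = 11.92596 mL/hr × 1.1 hr = 13.11856 mL
Volume remaining = 68 − 13.11856 = 54.88144 mL
New rate:
Dose = 0.47 mcg/kg/min × 62.63636 kg = 29.43909 mcg/min
29.43909 mcg/min × 60 min/hr = 1766.345 mcg/hr
Rate = 1766.345 mcg/hr ÷ 44.11765 mcg/mL = 40.03716 mL/hr
Time remaining = 54.88144 mL ÷ 40.03716 mL/hr = 1.370762 hr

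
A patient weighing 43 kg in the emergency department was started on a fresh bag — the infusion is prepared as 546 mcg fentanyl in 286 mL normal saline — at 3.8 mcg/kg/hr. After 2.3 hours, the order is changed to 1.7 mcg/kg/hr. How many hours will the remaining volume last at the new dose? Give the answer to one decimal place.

Initial rate:
Dose = 3.8 mcg/kg/hr × 43 kg = 163.4 mcg/hr
Concentration = 546 mcg ÷ 286 mL = 1.909091 mcg/mL
Rate = 163.4 mcg/hr ÷ 1.909091 mcg/mL = 85.59048 mL/hr
Volume infused so far = 85.59048 mL/hr × 2.3 hr = 196.8581 mL
Volume remaining = 286 − 196.8581 = 89.1419 mL
New rate:
Dose = 1.7 mcg/kg/hr × 43 kg = 73.1 mcg/hr
Rate = 73.1 mcg/hr ÷ 1.909091 mcg/mL = 38.29048 mL/hr
Time remaining = 89.1419 mL ÷ 38.29048 mL/hr = 2.328044 hr

2.3 hours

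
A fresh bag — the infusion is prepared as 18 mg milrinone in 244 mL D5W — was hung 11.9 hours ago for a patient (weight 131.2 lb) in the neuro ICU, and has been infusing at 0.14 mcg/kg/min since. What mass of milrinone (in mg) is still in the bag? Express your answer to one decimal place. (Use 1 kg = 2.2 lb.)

12.0 mg

Weight = 131.2 lb ÷ 2.2 lb/kg = 59.63636 kg
Dose = 0.14 mcg/kg/min × 59.63636 kg = 8.349091 mcg/min
8.349091 mcg/min × 60 min/hr = 500.9455 mcg/hr
Concentration = 18 mg ÷ 244 mL = 0.07377049 mg/mL = 73.77049 mcg/mL
Rate = 500.9455 mcg/hr ÷ 73.77049 mcg/mL = 6.790594 mL/hr
Volume infused = 6.790594 mL/hr × 11.9 hr = 80.80807 mL
Volume remaining = 244 − 80.80807 = 163.1919 mL
Drug remaining = 163.1919 mL × 73.77049 mcg/mL = 12038.75 mcg = 12.03875 mg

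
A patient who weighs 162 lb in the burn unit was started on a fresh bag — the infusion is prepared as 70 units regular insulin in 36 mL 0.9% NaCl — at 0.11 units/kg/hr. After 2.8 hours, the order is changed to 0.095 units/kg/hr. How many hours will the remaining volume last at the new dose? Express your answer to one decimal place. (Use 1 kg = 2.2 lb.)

Initial rate:
Weight = 162 lb ÷ 2.2 lb/kg = 73.63636 kg
Dose = 0.11 units/kg/hr × 73.63636 kg = 8.1 units/hr
Concentration = 70 units ÷ 36 mL = 1.944444 units/mL
Rate = 8.1 units/hr ÷ 1.944444 units/mL = 4.165714 mL/hr
Volume infused so far = 4.165714 mL/hr × 2.8 hr = 11.664 mL
Volume remaining = 36 − 11.664 = 24.336 mL
New rate:
Dose = 0.095 units/kg/hr × 73.63636 kg = 6.995455 units/hr
Rate = 6.995455 units/hr ÷ 1.944444 units/mL = 3.597662 mL/hr
Time remaining = 24.336 mL ÷ 3.597662 mL/hr = 6.764392 hr

6.8 hours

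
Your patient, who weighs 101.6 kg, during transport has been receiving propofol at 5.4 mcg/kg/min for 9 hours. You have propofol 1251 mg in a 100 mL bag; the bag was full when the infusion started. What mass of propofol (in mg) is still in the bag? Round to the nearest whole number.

955 mg

Dose = 5.4 mcg/kg/min × 101.6 kg = 548.64 mcg/min
548.64 mcg/min × 60 min/hr = 32918.4 mcg/hr
Concentration = 1251 mg ÷ 100 mL = 12.51 mg/mL = 12510 mcg/mL
Rate = 32918.4 mcg/hr ÷ 12510 mcg/mL = 2.631367 mL/hr
Volume infused = 2.631367 mL/hr × 9 hr = 23.6823 mL
Volume remaining = 100 − 23.6823 = 76.3177 mL
Drug remaining = 76.3177 mL × 12510 mcg/mL = 954734.4 mcg = 954.7344 mg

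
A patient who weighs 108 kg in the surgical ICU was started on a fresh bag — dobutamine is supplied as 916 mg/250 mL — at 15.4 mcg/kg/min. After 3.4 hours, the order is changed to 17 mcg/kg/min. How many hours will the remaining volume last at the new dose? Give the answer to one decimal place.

5.2 hours

Initial rate:
Dose = 15.4 mcg/kg/min × 108 kg = 1663.2 mcg/min
1663.2 mcg/min × 60 min/hr = 99792 mcg/hr
Concentration = 916 mg ÷ 250 mL = 3.664 mg/mL = 3664 mcg/mL
Rate = 99792 mcg/hr ÷ 3664 mcg/mL = 27.23581 mL/hr
Volume infused so far = 27.23581 mL/hr × 3.4 hr = 92.60175 mL
Volume remaining = 250 − 92.60175 = 157.3983 mL
New rate:
Dose = 17 mcg/kg/min × 108 kg = 1836 mcg/min
1836 mcg/min × 60 min/hr = 110160 mcg/hr
Rate = 110160 mcg/hr ÷ 3664 mcg/mL = 30.0655 mL/hr
Time remaining = 157.3983 mL ÷ 30.0655 mL/hr = 5.235178 hr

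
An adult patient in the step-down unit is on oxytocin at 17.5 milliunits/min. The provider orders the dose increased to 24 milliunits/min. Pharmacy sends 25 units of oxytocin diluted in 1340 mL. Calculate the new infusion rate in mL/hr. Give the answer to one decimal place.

77.2 mL/hr

24 milliunits/min × 60 min/hr = 1440 milliunits/hr
Concentration = 25 units ÷ 1340 mL = 0.01865672 units/mL = 18.65672 milliunits/mL
Rate = 1440 milliunits/hr ÷ 18.65672 milliunits/mL = 77.184 mL/hr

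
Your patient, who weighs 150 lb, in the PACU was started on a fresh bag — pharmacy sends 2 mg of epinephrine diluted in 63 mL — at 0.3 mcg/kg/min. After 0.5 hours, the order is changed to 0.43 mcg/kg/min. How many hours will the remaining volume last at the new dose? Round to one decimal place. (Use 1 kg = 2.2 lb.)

Initial rate:
Weight = 150 lb ÷ 2.2 lb/kg = 68.18182 kg
Dose = 0.3 mcg/kg/min × 68.18182 kg = 20.45455 mcg/min
20.45455 mcg/min × 60 min/hr = 1227.273 mcg/hr
Concentration = 2 mg ÷ 63 mL = 0.03174603 mg/mL = 31.74603 mcg/mL
Rate = 1227.273 mcg/hr ÷ 31.74603 mcg/mL = 38.65909 mL/hr
Volume infused so far = 38.65909 mL/hr × 0.5 hr = 19.32955 mL
Volume remaining = 63 − 19.32955 = 43.67045 mL
New rate:
Dose = 0.43 mcg/kg/min × 68.18182 kg = 29.31818 mcg/min
29.31818 mcg/min × 60 min/hr = 1759.091 mcg/hr
Rate = 1759.091 mcg/hr ÷ 31.74603 mcg/mL = 55.41136 mL/hr
Time remaining = 43.67045 mL ÷ 55.41136 mL/hr = 0.7881137 hr

0.8 hours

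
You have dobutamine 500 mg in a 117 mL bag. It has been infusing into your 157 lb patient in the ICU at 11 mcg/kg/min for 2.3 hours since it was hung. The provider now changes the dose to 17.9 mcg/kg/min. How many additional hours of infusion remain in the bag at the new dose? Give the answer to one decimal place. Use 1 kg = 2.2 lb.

Initial rate:
Weight = 157 lb ÷ 2.2 lb/kg = 71.36364 kg
Dose = 11 mcg/kg/min × 71.36364 kg = 785 mcg/min
785 mcg/min × 60 min/hr = 47100 mcg/hr
Concentration = 500 mg ÷ 117 mL = 4.273504 mg/mL = 4273.504 mcg/mL
Rate = 47100 mcg/hr ÷ 4273.504 mcg/mL = 11.0214 mL/hr
Volume infused so far = 11.0214 mL/hr × 2.3 hr = 25.34922 mL
Volume remaining = 117 − 25.34922 = 91.65078 mL
New rate:
Dose = 17.9 mcg/kg/min × 71.36364 kg = 1277.409 mcg/min
1277.409 mcg/min × 60 min/hr = 76644.55 mcg/hr
Rate = 76644.55 mcg/hr ÷ 4273.504 mcg/mL = 17.93482 mL/hr
Time remaining = 91.65078 mL ÷ 17.93482 mL/hr = 5.110214 hr

5.1 hours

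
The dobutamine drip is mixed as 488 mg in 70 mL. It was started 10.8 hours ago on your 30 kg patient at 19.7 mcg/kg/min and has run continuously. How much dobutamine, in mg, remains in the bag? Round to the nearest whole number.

Dose = 19.7 mcg/kg/min × 30 kg = 591 mcg/min
591 mcg/min × 60 min/hr = 35460 mcg/hr
Concentration = 488 mg ÷ 70 mL = 6.971429 mg/mL = 6971.429 mcg/mL
Rate = 35460 mcg/hr ÷ 6971.429 mcg/mL = 5.086475 mL/hr
Volume infused = 5.086475 mL/hr × 10.8 hr = 54.93393 mL
Volume remaining = 70 − 54.93393 = 15.06607 mL
Drug remaining = 15.06607 mL × 6971.429 mcg/mL = 105032 mcg = 105.032 mg

105 mg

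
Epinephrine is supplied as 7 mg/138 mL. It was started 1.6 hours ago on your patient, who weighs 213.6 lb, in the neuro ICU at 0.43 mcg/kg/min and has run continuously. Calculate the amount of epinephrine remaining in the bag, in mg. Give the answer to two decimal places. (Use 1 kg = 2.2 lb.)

Weight = 213.6 lb ÷ 2.2 lb/kg = 97.09091 kg
Dose = 0.43 mcg/kg/min × 97.09091 kg = 41.74909 mcg/min
41.74909 mcg/min × 60 min/hr = 2504.945 mcg/hr
Concentration = 7 mg ÷ 138 mL = 0.05072464 mg/mL = 50.72464 mcg/mL
Rate = 2504.945 mcg/hr ÷ 50.72464 mcg/mL = 49.38321 mL/hr
Volume infused = 49.38321 mL/hr × 1.6 hr = 79.01314 mL
Volume remaining = 138 − 79.01314 = 58.98686 mL
Drug remaining = 58.98686 mL × 50.72464 mcg/mL = 2992.087 mcg = 2.992087 mg

2.99 mg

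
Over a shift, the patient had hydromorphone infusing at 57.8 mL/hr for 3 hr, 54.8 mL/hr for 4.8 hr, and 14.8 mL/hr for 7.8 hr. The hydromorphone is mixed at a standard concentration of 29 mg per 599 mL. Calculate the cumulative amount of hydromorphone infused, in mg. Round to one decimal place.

Concentration = 29 mg ÷ 599 mL = 0.04841402 mg/mL
Stage 1: 57.8 mL/hr × 3 hr = 173.4 mL → 173.4 mL × 0.04841402 mg/mL = 8.394992 mg
Stage 2: 54.8 mL/hr × 4.8 hr = 263.04 mL → 263.04 mL × 0.04841402 mg/mL = 12.73482 mg
Stage 3: 14.8 mL/hr × 7.8 hr = 115.44 mL → 115.44 mL × 0.04841402 mg/mL = 5.588915 mg
Total = 8.394992 + 12.73482 + 5.588915 = 26.71873 mg

26.7 mg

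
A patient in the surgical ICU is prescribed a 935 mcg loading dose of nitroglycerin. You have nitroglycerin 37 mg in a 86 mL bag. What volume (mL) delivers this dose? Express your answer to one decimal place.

2.2 mL

Concentration = 37 mg ÷ 86 mL = 0.4302326 mg/mL = 430.2326 mcg/mL
Volume = 935 mcg ÷ 430.2326 mcg/mL = 2.173243 mL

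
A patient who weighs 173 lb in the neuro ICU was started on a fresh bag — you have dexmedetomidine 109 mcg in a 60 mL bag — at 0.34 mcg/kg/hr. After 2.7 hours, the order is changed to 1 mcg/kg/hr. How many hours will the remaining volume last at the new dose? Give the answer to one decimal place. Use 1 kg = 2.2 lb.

0.5 hours

Initial rate:
Weight = 173 lb ÷ 2.2 lb/kg = 78.63636 kg
Dose = 0.34 mcg/kg/hr × 78.63636 kg = 26.73636 mcg/hr
Concentration = 109 mcg ÷ 60 mL = 1.816667 mcg/mL
Rate = 26.73636 mcg/hr ÷ 1.816667 mcg/mL = 14.71726 mL/hr
Volume infused so far = 14.71726 mL/hr × 2.7 hr = 39.73661 mL
Volume remaining = 60 − 39.73661 = 20.26339 mL
New rate:
Dose = 1 mcg/kg/hr × 78.63636 kg = 78.63636 mcg/hr
Rate = 78.63636 mcg/hr ÷ 1.816667 mcg/mL = 43.28607 mL/hr
Time remaining = 20.26339 mL ÷ 43.28607 mL/hr = 0.4681272 hr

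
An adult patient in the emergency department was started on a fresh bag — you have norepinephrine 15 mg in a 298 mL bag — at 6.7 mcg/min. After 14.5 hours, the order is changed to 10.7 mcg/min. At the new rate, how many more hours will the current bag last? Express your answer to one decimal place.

14.3 hours

Initial rate:
6.7 mcg/min × 60 min/hr = 402 mcg/hr
Concentration = 15 mg ÷ 298 mL = 0.05033557 mg/mL = 50.33557 mcg/mL
Rate = 402 mcg/hr ÷ 50.33557 mcg/mL = 7.9864 mL/hr
Volume infused so far = 7.9864 mL/hr × 14.5 hr = 115.8028 mL
Volume remaining = 298 − 115.8028 = 182.1972 mL
New rate:
10.7 mcg/min × 60 min/hr = 642 mcg/hr
Rate = 642 mcg/hr ÷ 50.33557 mcg/mL = 12.7544 mL/hr
Time remaining = 182.1972 mL ÷ 12.7544 mL/hr = 14.28505 hr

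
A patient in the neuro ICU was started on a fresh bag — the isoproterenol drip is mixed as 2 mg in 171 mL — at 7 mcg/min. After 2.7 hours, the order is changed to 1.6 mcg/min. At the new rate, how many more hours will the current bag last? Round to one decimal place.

Initial rate:
7 mcg/min × 60 min/hr = 420 mcg/hr
Concentration = 2 mg ÷ 171 mL = 0.01169591 mg/mL = 11.69591 mcg/mL
Rate = 420 mcg/hr ÷ 11.69591 mcg/mL = 35.91 mL/hr
Volume infused so far = 35.91 mL/hr × 2.7 hr = 96.957 mL
Volume remaining = 171 − 96.957 = 74.043 mL
New rate:
1.6 mcg/min × 60 min/hr = 96 mcg/hr
Rate = 96 mcg/hr ÷ 11.69591 mcg/mL = 8.208 mL/hr
Time remaining = 74.043 mL ÷ 8.208 mL/hr = 9.020833 hr

9.0 hours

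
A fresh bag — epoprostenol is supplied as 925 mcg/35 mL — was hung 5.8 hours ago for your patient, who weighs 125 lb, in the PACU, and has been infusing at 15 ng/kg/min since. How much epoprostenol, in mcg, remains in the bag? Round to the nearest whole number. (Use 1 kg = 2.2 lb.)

628 mcg

Weight = 125 lb ÷ 2.2 lb/kg = 56.81818 kg
Dose = 15 ng/kg/min × 56.81818 kg = 852.2727 ng/min
852.2727 ng/min × 60 min/hr = 51136.36 ng/hr
Concentration = 925 mcg ÷ 35 mL = 26.42857 mcg/mL = 26428.57 ng/mL
Rate = 51136.36 ng/hr ÷ 26428.57 ng/mL = 1.934889 mL/hr
Volume infused = 1.934889 mL/hr × 5.8 hr = 11.22236 mL
Volume remaining = 35 − 11.22236 = 23.77764 mL
Drug remaining = 23.77764 mL × 26428.57 ng/mL = 628409.1 ng = 628.4091 mcg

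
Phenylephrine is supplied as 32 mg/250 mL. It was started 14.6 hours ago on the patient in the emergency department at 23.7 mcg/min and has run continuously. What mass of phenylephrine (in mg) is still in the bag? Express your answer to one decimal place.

11.2 mg

23.7 mcg/min × 60 min/hr = 1422 mcg/hr
Concentration = 32 mg ÷ 250 mL = 0.128 mg/mL = 128 mcg/mL
Rate = 1422 mcg/hr ÷ 128 mcg/mL = 11.10938 mL/hr
Volume infused = 11.10938 mL/hr × 14.6 hr = 162.1969 mL
Volume remaining = 250 − 162.1969 = 87.80312 mL
Drug remaining = 87.80312 mL × 128 mcg/mL = 11238.8 mcg = 11.2388 mg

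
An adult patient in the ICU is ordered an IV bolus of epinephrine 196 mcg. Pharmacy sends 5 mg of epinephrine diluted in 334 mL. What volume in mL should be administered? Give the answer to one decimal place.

13.1 mL

Concentration = 5 mg ÷ 334 mL = 0.01497006 mg/mL = 14.97006 mcg/mL
Volume = 196 mcg ÷ 14.97006 mcg/mL = 13.0928 mL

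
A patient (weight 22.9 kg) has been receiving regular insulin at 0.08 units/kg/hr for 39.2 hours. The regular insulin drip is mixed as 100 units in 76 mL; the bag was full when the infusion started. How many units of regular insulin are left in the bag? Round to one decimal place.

28.2 units

Dose = 0.08 units/kg/hr × 22.9 kg = 1.832 units/hr
Concentration = 100 units ÷ 76 mL = 1.315789 units/mL
Rate = 1.832 units/hr ÷ 1.315789 units/mL = 1.39232 mL/hr
Volume infused = 1.39232 mL/hr × 39.2 hr = 54.57894 mL
Volume remaining = 76 − 54.57894 = 21.42106 mL
Drug remaining = 21.42106 mL × 1.315789 units/mL = 28.1856 units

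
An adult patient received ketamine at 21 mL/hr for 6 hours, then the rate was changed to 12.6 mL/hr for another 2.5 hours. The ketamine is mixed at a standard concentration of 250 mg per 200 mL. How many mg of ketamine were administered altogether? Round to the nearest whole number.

197 mg

Concentration = 250 mg ÷ 200 mL = 1.25 mg/mL
Stage 1: 21 mL/hr × 6 hr = 126 mL → 126 mL × 1.25 mg/mL = 157.5 mg
Stage 2: 12.6 mL/hr × 2.5 hr = 31.5 mL → 31.5 mL × 1.25 mg/mL = 39.375 mg
Total = 157.5 + 39.375 = 196.875 mg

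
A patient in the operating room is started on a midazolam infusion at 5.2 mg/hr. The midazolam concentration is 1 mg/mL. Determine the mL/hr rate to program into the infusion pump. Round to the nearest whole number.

Rate = 5.2 mg/hr ÷ 1 mg/mL = 5.2 mL/hr

5 mL/hr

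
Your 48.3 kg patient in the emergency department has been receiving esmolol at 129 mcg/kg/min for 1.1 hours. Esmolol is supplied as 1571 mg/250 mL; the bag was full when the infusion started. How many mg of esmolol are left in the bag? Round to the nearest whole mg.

Dose = 129 mcg/kg/min × 48.3 kg = 6230.7 mcg/min
6230.7 mcg/min × 60 min/hr = 373842 mcg/hr
Concentration = 1571 mg ÷ 250 mL = 6.284 mg/mL = 6284 mcg/mL
Rate = 373842 mcg/hr ÷ 6284 mcg/mL = 59.49109 mL/hr
Volume infused = 59.49109 mL/hr × 1.1 hr = 65.4402 mL
Volume remaining = 250 − 65.4402 = 184.5598 mL
Drug remaining = 184.5598 mL × 6284 mcg/mL = 1159774 mcg = 1159.774 mg

1160 mg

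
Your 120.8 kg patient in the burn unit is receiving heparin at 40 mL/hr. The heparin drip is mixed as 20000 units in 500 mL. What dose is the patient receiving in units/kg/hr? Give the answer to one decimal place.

Concentration = 20000 units ÷ 500 mL = 40 units/mL
Drug rate = 40 mL/hr × 40 units/mL = 1600 units/hr
1600 units/hr ÷ 120.8 kg = 13.24503 units/kg/hr

13.2 units/kg/hr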